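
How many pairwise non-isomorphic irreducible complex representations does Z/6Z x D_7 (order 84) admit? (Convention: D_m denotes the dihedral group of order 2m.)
30

Explanation: The number of irreducible complex representations of a finite group equals its number of conjugacy classes. For a direct product, #classes(G x H) = #classes(G) * #classes(H). Z/6Z has 6 classes (abelian), D_7 has 5 classes, so 6 * 5 = 30, so Z/6Z x D_7 (order 84) has exactly 30 irreducible complex representations.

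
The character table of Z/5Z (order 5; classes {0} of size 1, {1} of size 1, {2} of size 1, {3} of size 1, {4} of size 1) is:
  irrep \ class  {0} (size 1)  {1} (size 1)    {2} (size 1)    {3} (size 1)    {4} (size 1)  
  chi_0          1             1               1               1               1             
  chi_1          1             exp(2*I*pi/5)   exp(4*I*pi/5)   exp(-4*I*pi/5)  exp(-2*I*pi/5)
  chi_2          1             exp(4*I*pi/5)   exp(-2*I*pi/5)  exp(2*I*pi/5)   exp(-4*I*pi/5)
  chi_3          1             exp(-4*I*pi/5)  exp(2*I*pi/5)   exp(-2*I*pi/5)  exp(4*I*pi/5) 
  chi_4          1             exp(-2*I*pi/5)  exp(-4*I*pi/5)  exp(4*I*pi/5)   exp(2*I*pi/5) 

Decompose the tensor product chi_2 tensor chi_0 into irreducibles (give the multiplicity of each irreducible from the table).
chi_2 tensor chi_0 = chi_2 (all other irreducibles have multiplicity 0).

Reasoning: The character of a tensor product is the pointwise product (chi_2 * chi_0)(C) = chi_2(C) * chi_0(C):
  {0}: (1)*(1), {1}: (exp(4*I*pi/5))*(1), {2}: (exp(-2*I*pi/5))*(1), {3}: (exp(2*I*pi/5))*(1), {4}: (exp(-4*I*pi/5))*(1)
so (chi_2 * chi_0) takes values
  {0} -> 1, {1} -> exp(4*I*pi/5), {2} -> exp(-2*I*pi/5), {3} -> exp(2*I*pi/5), {4} -> exp(-4*I*pi/5).
Now take the inner product of this character with each irreducible chi from the table, <chi_2*chi_0, chi> = (1/5) sum_C |C| (chi_2*chi_0)(C) conj(chi(C)):
  <chi_2*chi_0, chi_0> = (1/5)[1*(1)*conj(1) + 1*(exp(4*I*pi/5))*conj(1) + 1*(exp(-2*I*pi/5))*conj(1) + 1*(exp(2*I*pi/5))*conj(1) + 1*(exp(-4*I*pi/5))*conj(1)]
      = (1/5)[(1) + (exp(4*I*pi/5)) + (exp(-2*I*pi/5)) + (exp(2*I*pi/5)) + (exp(-4*I*pi/5))] = 0/5 = 0
  <chi_2*chi_0, chi_1> = (1/5)[1*(1)*conj(1) + 1*(exp(4*I*pi/5))*conj(exp(2*I*pi/5)) + 1*(exp(-2*I*pi/5))*conj(exp(4*I*pi/5)) + 1*(exp(2*I*pi/5))*conj(exp(-4*I*pi/5)) + 1*(exp(-4*I*pi/5))*conj(exp(-2*I*pi/5))]
      = (1/5)[(1) + (exp(2*I*pi/5)) + (exp(4*I*pi/5)) + (exp(-4*I*pi/5)) + (exp(-2*I*pi/5))] = 0/5 = 0
  <chi_2*chi_0, chi_2> = (1/5)[1*(1)*conj(1) + 1*(exp(4*I*pi/5))*conj(exp(4*I*pi/5)) + 1*(exp(-2*I*pi/5))*conj(exp(-2*I*pi/5)) + 1*(exp(2*I*pi/5))*conj(exp(2*I*pi/5)) + 1*(exp(-4*I*pi/5))*conj(exp(-4*I*pi/5))]
      = (1/5)[(1) + (1) + (1) + (1) + (1)] = 5/5 = 1
  <chi_2*chi_0, chi_3> = (1/5)[1*(1)*conj(1) + 1*(exp(4*I*pi/5))*conj(exp(-4*I*pi/5)) + 1*(exp(-2*I*pi/5))*conj(exp(2*I*pi/5)) + 1*(exp(2*I*pi/5))*conj(exp(-2*I*pi/5)) + 1*(exp(-4*I*pi/5))*conj(exp(4*I*pi/5))]
      = (1/5)[(1) + (exp(-2*I*pi/5)) + (exp(-4*I*pi/5)) + (exp(4*I*pi/5)) + (exp(2*I*pi/5))] = 0/5 = 0
  <chi_2*chi_0, chi_4> = (1/5)[1*(1)*conj(1) + 1*(exp(4*I*pi/5))*conj(exp(-2*I*pi/5)) + 1*(exp(-2*I*pi/5))*conj(exp(-4*I*pi/5)) + 1*(exp(2*I*pi/5))*conj(exp(4*I*pi/5)) + 1*(exp(-4*I*pi/5))*conj(exp(2*I*pi/5))]
      = (1/5)[(1) + (exp(-4*I*pi/5)) + (exp(2*I*pi/5)) + (exp(-2*I*pi/5)) + (exp(4*I*pi/5))] = 0/5 = 0
(Exp terms are combined using exp(i*s)*conj(exp(i*t)) = exp(i*(s-t)), and sums of them are collapsed using the identity that for every m > 1 the m distinct m-th roots of unity sum to 0, e.g. 1 + exp(2*I*pi/3) + exp(-2*I*pi/3) = 0.)
Hence the multiplicities are chi_2: 1. Dimension check: dim(chi_2)*dim(chi_0) = 1*1 = 1 and sum (mult * dim) = 1*1 = 1.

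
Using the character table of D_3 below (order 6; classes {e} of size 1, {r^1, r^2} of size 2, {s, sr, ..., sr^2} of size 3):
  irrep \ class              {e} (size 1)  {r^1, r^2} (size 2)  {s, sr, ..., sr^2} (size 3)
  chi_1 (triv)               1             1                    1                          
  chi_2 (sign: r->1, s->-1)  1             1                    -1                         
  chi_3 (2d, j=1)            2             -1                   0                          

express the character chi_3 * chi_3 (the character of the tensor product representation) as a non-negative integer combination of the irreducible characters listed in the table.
chi_3 tensor chi_3 = chi_1 + chi_2 + chi_3 (all other irreducibles have multiplicity 0).

Justification: The character of a tensor product is the pointwise product (chi_3 * chi_3)(C) = chi_3(C) * chi_3(C):
  {e}: (2)*(2), {r^1, r^2}: (-1)*(-1), {s, sr, ..., sr^2}: (0)*(0)
so (chi_3 * chi_3) takes values
  {e} -> 4, {r^1, r^2} -> 1, {s, sr, ..., sr^2} -> 0.
Now take the inner product of this character with each irreducible chi from the table, <chi_3*chi_3, chi> = (1/6) sum_C |C| (chi_3*chi_3)(C) conj(chi(C)):
  <chi_3*chi_3, chi_1> = (1/6)[1*(4)*conj(1) + 2*(1)*conj(1) + 3*(0)*conj(1)]
      = (1/6)[(4) + (2) + (0)] = 6/6 = 1
  <chi_3*chi_3, chi_2> = (1/6)[1*(4)*conj(1) + 2*(1)*conj(1) + 3*(0)*conj(-1)]
      = (1/6)[(4) + (2) + (0)] = 6/6 = 1
  <chi_3*chi_3, chi_3> = (1/6)[1*(4)*conj(2) + 2*(1)*conj(-1) + 3*(0)*conj(0)]
      = (1/6)[(8) + (-2) + (0)] = 6/6 = 1
Hence the multiplicities are chi_1: 1, chi_2: 1, chi_3: 1. Dimension check: dim(chi_3)*dim(chi_3) = 2*2 = 4 and sum (mult * dim) = 1*1 + 1*1 + 1*2 = 4.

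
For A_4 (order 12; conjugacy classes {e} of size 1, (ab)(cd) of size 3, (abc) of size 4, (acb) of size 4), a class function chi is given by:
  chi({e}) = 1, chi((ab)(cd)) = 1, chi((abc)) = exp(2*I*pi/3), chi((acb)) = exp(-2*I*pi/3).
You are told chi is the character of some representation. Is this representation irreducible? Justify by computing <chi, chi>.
Irreducible: <chi, chi> = 1.

<chi, chi> = (1/|G|) sum_C |C| * |chi(C)|^2 = (1/12)[1*|1|^2 + 3*|1|^2 + 4*|exp(2*I*pi/3)|^2 + 4*|exp(-2*I*pi/3)|^2]
  = (1/12)[(1) + (3) + (4) + (4)] = 12/12 = 1.
(Exp terms are combined using exp(i*s)*conj(exp(i*t)) = exp(i*(s-t)), and sums of them are collapsed using the identity that for every m > 1 the m distinct m-th roots of unity sum to 0, e.g. 1 + exp(2*I*pi/3) + exp(-2*I*pi/3) = 0.)
A character is irreducible iff <chi, chi> = 1, so this representation is irreducible.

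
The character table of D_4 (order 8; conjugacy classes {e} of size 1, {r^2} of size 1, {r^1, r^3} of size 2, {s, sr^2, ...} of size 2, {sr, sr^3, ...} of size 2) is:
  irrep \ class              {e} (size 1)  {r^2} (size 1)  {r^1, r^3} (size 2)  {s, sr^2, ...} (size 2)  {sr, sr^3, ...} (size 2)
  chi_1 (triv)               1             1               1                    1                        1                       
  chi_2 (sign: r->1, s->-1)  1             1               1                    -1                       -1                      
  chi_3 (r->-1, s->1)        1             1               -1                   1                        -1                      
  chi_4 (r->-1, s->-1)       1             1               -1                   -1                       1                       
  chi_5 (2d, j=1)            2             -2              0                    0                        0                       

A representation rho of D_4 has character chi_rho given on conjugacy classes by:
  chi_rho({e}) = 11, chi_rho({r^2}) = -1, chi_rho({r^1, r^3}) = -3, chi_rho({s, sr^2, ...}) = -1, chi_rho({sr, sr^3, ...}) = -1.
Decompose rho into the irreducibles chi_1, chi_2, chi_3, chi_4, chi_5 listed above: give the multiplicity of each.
Multiplicities: chi_1: 0, chi_2: 1, chi_3: 2, chi_4: 2, chi_5: 3.

Working: Use <chi_rho, chi> = (1/|G|) sum_C |C| * chi_rho(C) * conj(chi(C)) with |G| = 8 for each irreducible chi in the table:
  <chi_rho, chi_1> = (1/8)[1*(11)*conj(1) + 1*(-1)*conj(1) + 2*(-3)*conj(1) + 2*(-1)*conj(1) + 2*(-1)*conj(1)]
      = (1/8)[(11) + (-1) + (-6) + (-2) + (-2)] = 0/8 = 0
  <chi_rho, chi_2> = (1/8)[1*(11)*conj(1) + 1*(-1)*conj(1) + 2*(-3)*conj(1) + 2*(-1)*conj(-1) + 2*(-1)*conj(-1)]
      = (1/8)[(11) + (-1) + (-6) + (2) + (2)] = 8/8 = 1
  <chi_rho, chi_3> = (1/8)[1*(11)*conj(1) + 1*(-1)*conj(1) + 2*(-3)*conj(-1) + 2*(-1)*conj(1) + 2*(-1)*conj(-1)]
      = (1/8)[(11) + (-1) + (6) + (-2) + (2)] = 16/8 = 2
  <chi_rho, chi_4> = (1/8)[1*(11)*conj(1) + 1*(-1)*conj(1) + 2*(-3)*conj(-1) + 2*(-1)*conj(-1) + 2*(-1)*conj(1)]
      = (1/8)[(11) + (-1) + (6) + (2) + (-2)] = 16/8 = 2
  <chi_rho, chi_5> = (1/8)[1*(11)*conj(2) + 1*(-1)*conj(-2) + 2*(-3)*conj(0) + 2*(-1)*conj(0) + 2*(-1)*conj(0)]
      = (1/8)[(22) + (2) + (0) + (0) + (0)] = 24/8 = 3
Dimension check: dim(rho) = sum (mult * dim) = 0*1 + 1*1 + 2*1 + 2*1 + 3*2 = 11 = chi_rho(e) = 11.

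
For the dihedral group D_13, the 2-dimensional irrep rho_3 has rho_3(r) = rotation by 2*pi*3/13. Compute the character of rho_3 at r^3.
chi_{rho_3}(r^3) = 2*cos(2*pi*3*3/13) = -2*cos(5*pi/13)

Why: rho_3(r^3) is rotation by angle 2*pi*3*3/13, whose trace is 2*cos(2*pi*3*3/13) = -2*cos(5*pi/13).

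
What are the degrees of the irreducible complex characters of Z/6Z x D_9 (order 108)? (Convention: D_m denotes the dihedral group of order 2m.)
Dimensions: 1, 1, 1, 1, 1, 1, 1, 1, 1, 1, 1, 1, 2, 2, 2, 2, 2, 2, 2, 2, 2, 2, 2, 2, 2, 2, 2, 2, 2, 2, 2, 2, 2, 2, 2, 2

Argument: There are 36 irreducibles (= number of conjugacy classes). Their dimensions d_i satisfy sum d_i^2 = |G| = 108: 1 + 1 + 1 + 1 + 1 + 1 + 1 + 1 + 1 + 1 + 1 + 1 + 4 + 4 + 4 + 4 + 4 + 4 + 4 + 4 + 4 + 4 + 4 + 4 + 4 + 4 + 4 + 4 + 4 + 4 + 4 + 4 + 4 + 4 + 4 + 4 = 108. (For the product with Z/6Z: each of the 6 1-dim characters of Z/6Z tensors with each irrep of D_9, giving 6 copies of each D_9-dimension.)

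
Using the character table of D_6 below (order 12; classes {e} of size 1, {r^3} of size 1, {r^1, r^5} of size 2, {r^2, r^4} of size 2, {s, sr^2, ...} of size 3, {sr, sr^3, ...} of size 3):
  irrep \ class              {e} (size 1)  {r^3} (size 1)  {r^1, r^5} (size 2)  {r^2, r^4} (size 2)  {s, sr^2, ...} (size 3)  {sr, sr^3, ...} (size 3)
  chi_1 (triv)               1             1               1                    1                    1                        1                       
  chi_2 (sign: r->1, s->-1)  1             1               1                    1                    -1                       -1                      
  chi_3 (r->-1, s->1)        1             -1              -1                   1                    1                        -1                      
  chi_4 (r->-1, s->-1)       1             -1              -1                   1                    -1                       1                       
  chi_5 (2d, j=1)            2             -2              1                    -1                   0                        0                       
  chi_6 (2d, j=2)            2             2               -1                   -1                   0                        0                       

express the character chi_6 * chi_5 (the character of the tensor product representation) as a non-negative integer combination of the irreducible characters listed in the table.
chi_6 tensor chi_5 = chi_3 + chi_4 + chi_5 (all other irreducibles have multiplicity 0).

Why: The character of a tensor product is the pointwise product (chi_6 * chi_5)(C) = chi_6(C) * chi_5(C):
  {e}: (2)*(2), {r^3}: (2)*(-2), {r^1, r^5}: (-1)*(1), {r^2, r^4}: (-1)*(-1), {s, sr^2, ...}: (0)*(0), {sr, sr^3, ...}: (0)*(0)
so (chi_6 * chi_5) takes values
  {e} -> 4, {r^3} -> -4, {r^1, r^5} -> -1, {r^2, r^4} -> 1, {s, sr^2, ...} -> 0, {sr, sr^3, ...} -> 0.
Now take the inner product of this character with each irreducible chi from the table, <chi_6*chi_5, chi> = (1/12) sum_C |C| (chi_6*chi_5)(C) conj(chi(C)):
  <chi_6*chi_5, chi_1> = (1/12)[1*(4)*conj(1) + 1*(-4)*conj(1) + 2*(-1)*conj(1) + 2*(1)*conj(1) + 3*(0)*conj(1) + 3*(0)*conj(1)]
      = (1/12)[(4) + (-4) + (-2) + (2) + (0) + (0)] = 0/12 = 0
  <chi_6*chi_5, chi_2> = (1/12)[1*(4)*conj(1) + 1*(-4)*conj(1) + 2*(-1)*conj(1) + 2*(1)*conj(1) + 3*(0)*conj(-1) + 3*(0)*conj(-1)]
      = (1/12)[(4) + (-4) + (-2) + (2) + (0) + (0)] = 0/12 = 0
  <chi_6*chi_5, chi_3> = (1/12)[1*(4)*conj(1) + 1*(-4)*conj(-1) + 2*(-1)*conj(-1) + 2*(1)*conj(1) + 3*(0)*conj(1) + 3*(0)*conj(-1)]
      = (1/12)[(4) + (4) + (2) + (2) + (0) + (0)] = 12/12 = 1
  <chi_6*chi_5, chi_4> = (1/12)[1*(4)*conj(1) + 1*(-4)*conj(-1) + 2*(-1)*conj(-1) + 2*(1)*conj(1) + 3*(0)*conj(-1) + 3*(0)*conj(1)]
      = (1/12)[(4) + (4) + (2) + (2) + (0) + (0)] = 12/12 = 1
  <chi_6*chi_5, chi_5> = (1/12)[1*(4)*conj(2) + 1*(-4)*conj(-2) + 2*(-1)*conj(1) + 2*(1)*conj(-1) + 3*(0)*conj(0) + 3*(0)*conj(0)]
      = (1/12)[(8) + (8) + (-2) + (-2) + (0) + (0)] = 12/12 = 1
  <chi_6*chi_5, chi_6> = (1/12)[1*(4)*conj(2) + 1*(-4)*conj(2) + 2*(-1)*conj(-1) + 2*(1)*conj(-1) + 3*(0)*conj(0) + 3*(0)*conj(0)]
      = (1/12)[(8) + (-8) + (2) + (-2) + (0) + (0)] = 0/12 = 0
Hence the multiplicities are chi_3: 1, chi_4: 1, chi_5: 1. Dimension check: dim(chi_6)*dim(chi_5) = 2*2 = 4 and sum (mult * dim) = 1*1 + 1*1 + 1*2 = 4.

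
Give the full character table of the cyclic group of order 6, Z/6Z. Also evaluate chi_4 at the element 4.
Character table of Z/6Z (irreps indexed chi_0,...,chi_5 with chi_k(m) = zeta_6^(k*m), zeta_6 = exp(2*pi*i/6)):
  irrep \ class  {0} (size 1)  {1} (size 1)    {2} (size 1)    {3} (size 1)  {4} (size 1)    {5} (size 1)  
  chi_0          1             1               1               1             1               1             
  chi_1          1             exp(I*pi/3)     exp(2*I*pi/3)   -1            exp(-2*I*pi/3)  exp(-I*pi/3)  
  chi_2          1             exp(2*I*pi/3)   exp(-2*I*pi/3)  1             exp(2*I*pi/3)   exp(-2*I*pi/3)
  chi_3          1             -1              1               -1            1               -1            
  chi_4          1             exp(-2*I*pi/3)  exp(2*I*pi/3)   1             exp(-2*I*pi/3)  exp(2*I*pi/3) 
  chi_5          1             exp(-I*pi/3)    exp(-2*I*pi/3)  -1            exp(2*I*pi/3)   exp(I*pi/3)   

Spot check: chi_4(4) = zeta_6^(4*4) = zeta_6^16 = exp(-2*I*pi/3).

Proof sketch: Z/6Z is abelian, so all 6 irreducible complex representations are 1-dimensional. They are given by chi_k(m) = zeta_6^(k*m) for k = 0,...,5. Row orthogonality: sum_m chi_k(m) conj(chi_l(m)) = 6 * [k = l].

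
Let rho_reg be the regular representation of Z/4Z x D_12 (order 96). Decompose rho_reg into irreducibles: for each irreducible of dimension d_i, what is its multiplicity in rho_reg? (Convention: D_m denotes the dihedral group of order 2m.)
Each irreducible V_i of dimension d_i appears with multiplicity d_i, i.e. rho_reg = (direct sum over all irreducibles V_i) d_i V_i. The irreducible dimensions for Z/4Z x D_12 are 1, 1, 1, 1, 1, 1, 1, 1, 1, 1, 1, 1, 1, 1, 1, 1, 2, 2, 2, 2, 2, 2, 2, 2, 2, 2, 2, 2, 2, 2, 2, 2, 2, 2, 2, 2: 16 irreducibles of dimension 1, each with multiplicity 1; 20 irreducibles of dimension 2, each with multiplicity 2. Total dimension 16*1*1 + 20*2*2 = 96 = |G|.

General theorem: in the regular representation of a finite group G, each irreducible appears with multiplicity equal to its dimension. Check: dim(rho_reg) = sum d_i^2 = 1 + 1 + 1 + 1 + 1 + 1 + 1 + 1 + 1 + 1 + 1 + 1 + 1 + 1 + 1 + 1 + 4 + 4 + 4 + 4 + 4 + 4 + 4 + 4 + 4 + 4 + 4 + 4 + 4 + 4 + 4 + 4 + 4 + 4 + 4 + 4 = 96 = |G|.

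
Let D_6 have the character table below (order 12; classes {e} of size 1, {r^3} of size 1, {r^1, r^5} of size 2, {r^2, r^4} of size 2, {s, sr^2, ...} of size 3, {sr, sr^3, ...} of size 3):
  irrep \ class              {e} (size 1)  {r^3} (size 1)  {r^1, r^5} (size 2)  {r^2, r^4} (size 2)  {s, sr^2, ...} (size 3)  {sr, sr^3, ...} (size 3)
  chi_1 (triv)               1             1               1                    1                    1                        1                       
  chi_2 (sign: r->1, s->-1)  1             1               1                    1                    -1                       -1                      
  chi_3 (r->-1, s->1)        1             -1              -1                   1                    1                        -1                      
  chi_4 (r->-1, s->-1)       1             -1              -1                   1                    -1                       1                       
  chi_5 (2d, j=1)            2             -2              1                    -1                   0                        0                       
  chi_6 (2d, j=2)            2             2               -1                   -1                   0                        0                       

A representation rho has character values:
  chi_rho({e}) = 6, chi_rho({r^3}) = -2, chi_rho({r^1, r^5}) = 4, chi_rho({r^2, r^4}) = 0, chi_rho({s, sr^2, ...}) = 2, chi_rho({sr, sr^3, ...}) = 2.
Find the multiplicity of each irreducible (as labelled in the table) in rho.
Multiplicities: chi_1: 2, chi_2: 0, chi_3: 0, chi_4: 0, chi_5: 2, chi_6: 0.

Explanation: Use <chi_rho, chi> = (1/|G|) sum_C |C| * chi_rho(C) * conj(chi(C)) with |G| = 12 for each irreducible chi in the table:
  <chi_rho, chi_1> = (1/12)[1*(6)*conj(1) + 1*(-2)*conj(1) + 2*(4)*conj(1) + 2*(0)*conj(1) + 3*(2)*conj(1) + 3*(2)*conj(1)]
      = (1/12)[(6) + (-2) + (8) + (0) + (6) + (6)] = 24/12 = 2
  <chi_rho, chi_2> = (1/12)[1*(6)*conj(1) + 1*(-2)*conj(1) + 2*(4)*conj(1) + 2*(0)*conj(1) + 3*(2)*conj(-1) + 3*(2)*conj(-1)]
      = (1/12)[(6) + (-2) + (8) + (0) + (-6) + (-6)] = 0/12 = 0
  <chi_rho, chi_3> = (1/12)[1*(6)*conj(1) + 1*(-2)*conj(-1) + 2*(4)*conj(-1) + 2*(0)*conj(1) + 3*(2)*conj(1) + 3*(2)*conj(-1)]
      = (1/12)[(6) + (2) + (-8) + (0) + (6) + (-6)] = 0/12 = 0
  <chi_rho, chi_4> = (1/12)[1*(6)*conj(1) + 1*(-2)*conj(-1) + 2*(4)*conj(-1) + 2*(0)*conj(1) + 3*(2)*conj(-1) + 3*(2)*conj(1)]
      = (1/12)[(6) + (2) + (-8) + (0) + (-6) + (6)] = 0/12 = 0
  <chi_rho, chi_5> = (1/12)[1*(6)*conj(2) + 1*(-2)*conj(-2) + 2*(4)*conj(1) + 2*(0)*conj(-1) + 3*(2)*conj(0) + 3*(2)*conj(0)]
      = (1/12)[(12) + (4) + (8) + (0) + (0) + (0)] = 24/12 = 2
  <chi_rho, chi_6> = (1/12)[1*(6)*conj(2) + 1*(-2)*conj(2) + 2*(4)*conj(-1) + 2*(0)*conj(-1) + 3*(2)*conj(0) + 3*(2)*conj(0)]
      = (1/12)[(12) + (-4) + (-8) + (0) + (0) + (0)] = 0/12 = 0
Dimension check: dim(rho) = sum (mult * dim) = 2*1 + 0*1 + 0*1 + 0*1 + 2*2 + 0*2 = 6 = chi_rho(e) = 6.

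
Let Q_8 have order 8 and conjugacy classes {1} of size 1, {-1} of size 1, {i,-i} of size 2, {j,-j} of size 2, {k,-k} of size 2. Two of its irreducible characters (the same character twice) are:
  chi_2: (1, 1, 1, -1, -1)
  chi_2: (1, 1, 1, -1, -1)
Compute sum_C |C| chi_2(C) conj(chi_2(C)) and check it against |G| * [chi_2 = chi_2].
Sum = 8 = |G| = 8; so <chi_2, chi_2> = 1 (norm-1 confirms irreducibility).

Compute term by term over conjugacy classes (|C| * chi_2(C) * conj(chi_2(C))):
  1*(1)*conj(1) + 1*(1)*conj(1) + 2*(1)*conj(1) + 2*(-1)*conj(-1) + 2*(-1)*conj(-1)
  = (1) + (1) + (2) + (2) + (2)
  = 8.
Dividing by |G| = 8 gives 8/8 = 1, matching the row-orthogonality relation <chi_2, chi_2> = [chi_2 = chi_2].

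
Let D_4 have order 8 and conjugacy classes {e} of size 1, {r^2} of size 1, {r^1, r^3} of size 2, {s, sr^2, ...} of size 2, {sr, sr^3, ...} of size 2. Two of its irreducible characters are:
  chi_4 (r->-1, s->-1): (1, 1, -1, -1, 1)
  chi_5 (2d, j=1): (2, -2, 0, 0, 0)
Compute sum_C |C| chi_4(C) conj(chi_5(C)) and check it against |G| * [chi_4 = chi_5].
Sum = 0; so <chi_4, chi_5> = 0 (distinct irreducibles are orthogonal).

Justification: Compute term by term over conjugacy classes (|C| * chi_4(C) * conj(chi_5(C))):
  1*(1)*conj(2) + 1*(1)*conj(-2) + 2*(-1)*conj(0) + 2*(-1)*conj(0) + 2*(1)*conj(0)
  = (2) + (-2) + (0) + (0) + (0)
  = 0.
Dividing by |G| = 8 gives 0/8 = 0, matching the row-orthogonality relation <chi_4, chi_5> = [chi_4 = chi_5].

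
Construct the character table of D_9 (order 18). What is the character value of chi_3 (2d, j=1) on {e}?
Conjugacy classes: {e} of size 1, {r^1, r^8} of size 2, {r^2, r^7} of size 2, {r^3, r^6} of size 2, {r^4, r^5} of size 2, {s, sr, ..., sr^8} of size 9.
Character table:
  irrep \ class              {e} (size 1)  {r^1, r^8} (size 2)  {r^2, r^7} (size 2)  {r^3, r^6} (size 2)  {r^4, r^5} (size 2)  {s, sr, ..., sr^8} (size 9)
  chi_1 (triv)               1             1                    1                    1                    1                    1                          
  chi_2 (sign: r->1, s->-1)  1             1                    1                    1                    1                    -1                         
  chi_3 (2d, j=1)            2             2*cos(2*pi/9)        2*cos(4*pi/9)        -1                   -2*cos(pi/9)         0                          
  chi_4 (2d, j=2)            2             2*cos(4*pi/9)        -2*cos(pi/9)         -1                   2*cos(2*pi/9)        0                          
  chi_5 (2d, j=3)            2             -1                   -1                   2                    -1                   0                          
  chi_6 (2d, j=4)            2             -2*cos(pi/9)         2*cos(2*pi/9)        -1                   2*cos(4*pi/9)        0                          

Spot check: chi_3 (2d, j=1) on {e} = 2.

Details: D_9 has order 2*9 = 18 with 6 conjugacy classes, hence 6 irreducibles. Sum of squared dims 1 + 1 + 4 + 4 + 4 + 4 = 18 = |G|. Linear characters come from the abelianisation; the 2-dimensional irreps have character r^k -> 2*cos(2*pi*j*k/9), reflections -> 0.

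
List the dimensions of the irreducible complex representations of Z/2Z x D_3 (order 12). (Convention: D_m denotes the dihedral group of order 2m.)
Dimensions: 1, 1, 1, 1, 2, 2

Solution. There are 6 irreducibles (= number of conjugacy classes). Their dimensions d_i satisfy sum d_i^2 = |G| = 12: 1 + 1 + 1 + 1 + 4 + 4 = 12. (For the product with Z/2Z: each of the 2 1-dim characters of Z/2Z tensors with each irrep of D_3, giving 2 copies of each D_3-dimension.)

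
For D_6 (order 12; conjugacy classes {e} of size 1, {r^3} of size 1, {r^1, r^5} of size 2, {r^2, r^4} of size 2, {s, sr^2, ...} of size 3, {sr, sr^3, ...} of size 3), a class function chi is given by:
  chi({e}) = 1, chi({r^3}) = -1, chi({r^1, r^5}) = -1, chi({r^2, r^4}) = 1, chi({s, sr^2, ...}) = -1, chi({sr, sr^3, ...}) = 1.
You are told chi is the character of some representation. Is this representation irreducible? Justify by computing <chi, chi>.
Irreducible: <chi, chi> = 1.

<chi, chi> = (1/|G|) sum_C |C| * |chi(C)|^2 = (1/12)[1*|1|^2 + 1*|-1|^2 + 2*|-1|^2 + 2*|1|^2 + 3*|-1|^2 + 3*|1|^2]
  = (1/12)[(1) + (1) + (2) + (2) + (3) + (3)] = 12/12 = 1.
A character is irreducible iff <chi, chi> = 1, so this representation is irreducible.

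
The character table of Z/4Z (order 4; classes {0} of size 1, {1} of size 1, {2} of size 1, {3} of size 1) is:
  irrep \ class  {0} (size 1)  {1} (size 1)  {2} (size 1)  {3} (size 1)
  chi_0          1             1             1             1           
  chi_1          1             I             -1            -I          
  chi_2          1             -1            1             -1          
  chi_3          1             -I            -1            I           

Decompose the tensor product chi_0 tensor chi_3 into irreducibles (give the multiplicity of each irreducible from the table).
chi_0 tensor chi_3 = chi_3 (all other irreducibles have multiplicity 0).

Working: The character of a tensor product is the pointwise product (chi_0 * chi_3)(C) = chi_0(C) * chi_3(C):
  {0}: (1)*(1), {1}: (1)*(-I), {2}: (1)*(-1), {3}: (1)*(I)
so (chi_0 * chi_3) takes values
  {0} -> 1, {1} -> -I, {2} -> -1, {3} -> I.
Now take the inner product of this character with each irreducible chi from the table, <chi_0*chi_3, chi> = (1/4) sum_C |C| (chi_0*chi_3)(C) conj(chi(C)):
  <chi_0*chi_3, chi_0> = (1/4)[1*(1)*conj(1) + 1*(-I)*conj(1) + 1*(-1)*conj(1) + 1*(I)*conj(1)]
      = (1/4)[(1) + (-I) + (-1) + (I)] = 0/4 = 0
  <chi_0*chi_3, chi_1> = (1/4)[1*(1)*conj(1) + 1*(-I)*conj(I) + 1*(-1)*conj(-1) + 1*(I)*conj(-I)]
      = (1/4)[(1) + (-1) + (1) + (-1)] = 0/4 = 0
  <chi_0*chi_3, chi_2> = (1/4)[1*(1)*conj(1) + 1*(-I)*conj(-1) + 1*(-1)*conj(1) + 1*(I)*conj(-1)]
      = (1/4)[(1) + (I) + (-1) + (-I)] = 0/4 = 0
  <chi_0*chi_3, chi_3> = (1/4)[1*(1)*conj(1) + 1*(-I)*conj(-I) + 1*(-1)*conj(-1) + 1*(I)*conj(I)]
      = (1/4)[(1) + (1) + (1) + (1)] = 4/4 = 1
(Exp terms are combined using exp(i*s)*conj(exp(i*t)) = exp(i*(s-t)), and sums of them are collapsed using the identity that for every m > 1 the m distinct m-th roots of unity sum to 0, e.g. 1 + exp(2*I*pi/3) + exp(-2*I*pi/3) = 0.)
Hence the multiplicities are chi_3: 1. Dimension check: dim(chi_0)*dim(chi_3) = 1*1 = 1 and sum (mult * dim) = 1*1 = 1.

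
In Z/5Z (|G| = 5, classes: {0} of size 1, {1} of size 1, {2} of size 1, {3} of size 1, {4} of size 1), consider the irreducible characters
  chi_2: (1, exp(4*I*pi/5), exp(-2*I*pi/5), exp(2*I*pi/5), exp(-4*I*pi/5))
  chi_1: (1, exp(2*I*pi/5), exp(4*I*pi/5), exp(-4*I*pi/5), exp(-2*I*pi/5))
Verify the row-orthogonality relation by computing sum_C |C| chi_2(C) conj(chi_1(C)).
Sum = 0; so <chi_2, chi_1> = 0 (distinct irreducibles are orthogonal).

Compute term by term over conjugacy classes (|C| * chi_2(C) * conj(chi_1(C))):
  1*(1)*conj(1) + 1*(exp(4*I*pi/5))*conj(exp(2*I*pi/5)) + 1*(exp(-2*I*pi/5))*conj(exp(4*I*pi/5)) + 1*(exp(2*I*pi/5))*conj(exp(-4*I*pi/5)) + 1*(exp(-4*I*pi/5))*conj(exp(-2*I*pi/5))
  = (1) + (exp(2*I*pi/5)) + (exp(4*I*pi/5)) + (exp(-4*I*pi/5)) + (exp(-2*I*pi/5))
  = 0.
(Exp terms are combined using exp(i*s)*conj(exp(i*t)) = exp(i*(s-t)), and sums of them are collapsed using the identity that for every m > 1 the m distinct m-th roots of unity sum to 0, e.g. 1 + exp(2*I*pi/3) + exp(-2*I*pi/3) = 0.)
Dividing by |G| = 5 gives 0/5 = 0, matching the row-orthogonality relation <chi_2, chi_1> = [chi_2 = chi_1].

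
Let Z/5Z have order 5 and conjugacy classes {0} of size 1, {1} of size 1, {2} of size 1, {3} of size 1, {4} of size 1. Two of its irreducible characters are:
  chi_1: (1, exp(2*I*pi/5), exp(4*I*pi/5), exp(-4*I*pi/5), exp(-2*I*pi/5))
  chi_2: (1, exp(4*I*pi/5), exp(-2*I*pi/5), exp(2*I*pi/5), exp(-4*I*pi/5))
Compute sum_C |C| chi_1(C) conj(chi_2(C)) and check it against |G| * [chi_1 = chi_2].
Sum = 0; so <chi_1, chi_2> = 0 (distinct irreducibles are orthogonal).

Proof sketch: Compute term by term over conjugacy classes (|C| * chi_1(C) * conj(chi_2(C))):
  1*(1)*conj(1) + 1*(exp(2*I*pi/5))*conj(exp(4*I*pi/5)) + 1*(exp(4*I*pi/5))*conj(exp(-2*I*pi/5)) + 1*(exp(-4*I*pi/5))*conj(exp(2*I*pi/5)) + 1*(exp(-2*I*pi/5))*conj(exp(-4*I*pi/5))
  = (1) + (exp(-2*I*pi/5)) + (exp(-4*I*pi/5)) + (exp(4*I*pi/5)) + (exp(2*I*pi/5))
  = 0.
(Exp terms are combined using exp(i*s)*conj(exp(i*t)) = exp(i*(s-t)), and sums of them are collapsed using the identity that for every m > 1 the m distinct m-th roots of unity sum to 0, e.g. 1 + exp(2*I*pi/3) + exp(-2*I*pi/3) = 0.)
Dividing by |G| = 5 gives 0/5 = 0, matching the row-orthogonality relation <chi_1, chi_2> = [chi_1 = chi_2].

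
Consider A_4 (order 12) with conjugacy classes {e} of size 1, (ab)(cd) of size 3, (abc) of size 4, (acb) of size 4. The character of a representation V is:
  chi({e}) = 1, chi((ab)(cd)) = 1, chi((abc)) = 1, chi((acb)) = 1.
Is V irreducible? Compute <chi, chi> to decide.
Irreducible: <chi, chi> = 1.

Justification: <chi, chi> = (1/|G|) sum_C |C| * |chi(C)|^2 = (1/12)[1*|1|^2 + 3*|1|^2 + 4*|1|^2 + 4*|1|^2]
  = (1/12)[(1) + (3) + (4) + (4)] = 12/12 = 1.
(Exp terms are combined using exp(i*s)*conj(exp(i*t)) = exp(i*(s-t)), and sums of them are collapsed using the identity that for every m > 1 the m distinct m-th roots of unity sum to 0, e.g. 1 + exp(2*I*pi/3) + exp(-2*I*pi/3) = 0.)
A character is irreducible iff <chi, chi> = 1, so this representation is irreducible.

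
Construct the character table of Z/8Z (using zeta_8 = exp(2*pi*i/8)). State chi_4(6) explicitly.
Character table of Z/8Z (irreps indexed chi_0,...,chi_7 with chi_k(m) = zeta_8^(k*m), zeta_8 = exp(2*pi*i/8)):
  irrep \ class  {0} (size 1)  {1} (size 1)    {2} (size 1)  {3} (size 1)    {4} (size 1)  {5} (size 1)    {6} (size 1)  {7} (size 1)  
  chi_0          1             1               1             1               1             1               1             1             
  chi_1          1             exp(I*pi/4)     I             exp(3*I*pi/4)   -1            exp(-3*I*pi/4)  -I            exp(-I*pi/4)  
  chi_2          1             I               -1            -I              1             I               -1            -I            
  chi_3          1             exp(3*I*pi/4)   -I            exp(I*pi/4)     -1            exp(-I*pi/4)    I             exp(-3*I*pi/4)
  chi_4          1             -1              1             -1              1             -1              1             -1            
  chi_5          1             exp(-3*I*pi/4)  I             exp(-I*pi/4)    -1            exp(I*pi/4)     -I            exp(3*I*pi/4) 
  chi_6          1             -I              -1            I               1             -I              -1            I             
  chi_7          1             exp(-I*pi/4)    -I            exp(-3*I*pi/4)  -1            exp(3*I*pi/4)   I             exp(I*pi/4)   

Spot check: chi_4(6) = zeta_8^(4*6) = zeta_8^24 = 1.

Solution. Z/8Z is abelian, so all 8 irreducible complex representations are 1-dimensional. They are given by chi_k(m) = zeta_8^(k*m) for k = 0,...,7. Row orthogonality: sum_m chi_k(m) conj(chi_l(m)) = 8 * [k = l].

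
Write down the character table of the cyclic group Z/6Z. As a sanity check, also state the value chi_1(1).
Character table of Z/6Z (irreps indexed chi_0,...,chi_5 with chi_k(m) = zeta_6^(k*m), zeta_6 = exp(2*pi*i/6)):
  irrep \ class  {0} (size 1)  {1} (size 1)    {2} (size 1)    {3} (size 1)  {4} (size 1)    {5} (size 1)  
  chi_0          1             1               1               1             1               1             
  chi_1          1             exp(I*pi/3)     exp(2*I*pi/3)   -1            exp(-2*I*pi/3)  exp(-I*pi/3)  
  chi_2          1             exp(2*I*pi/3)   exp(-2*I*pi/3)  1             exp(2*I*pi/3)   exp(-2*I*pi/3)
  chi_3          1             -1              1               -1            1               -1            
  chi_4          1             exp(-2*I*pi/3)  exp(2*I*pi/3)   1             exp(-2*I*pi/3)  exp(2*I*pi/3) 
  chi_5          1             exp(-I*pi/3)    exp(-2*I*pi/3)  -1            exp(2*I*pi/3)   exp(I*pi/3)   

Spot check: chi_1(1) = zeta_6^(1*1) = zeta_6^1 = exp(I*pi/3).

Details: Z/6Z is abelian, so all 6 irreducible complex representations are 1-dimensional. They are given by chi_k(m) = zeta_6^(k*m) for k = 0,...,5. Row orthogonality: sum_m chi_k(m) conj(chi_l(m)) = 6 * [k = l].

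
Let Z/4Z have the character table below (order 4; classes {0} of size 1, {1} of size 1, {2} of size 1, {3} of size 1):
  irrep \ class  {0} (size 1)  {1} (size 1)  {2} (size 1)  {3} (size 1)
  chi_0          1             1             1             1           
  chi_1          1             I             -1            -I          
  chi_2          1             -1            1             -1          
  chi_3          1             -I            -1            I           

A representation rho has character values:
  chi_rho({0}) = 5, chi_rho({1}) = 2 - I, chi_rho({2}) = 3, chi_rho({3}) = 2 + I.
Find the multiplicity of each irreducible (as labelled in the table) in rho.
Multiplicities: chi_0: 3, chi_1: 0, chi_2: 1, chi_3: 1.

Use <chi_rho, chi> = (1/|G|) sum_C |C| * chi_rho(C) * conj(chi(C)) with |G| = 4 for each irreducible chi in the table:
  <chi_rho, chi_0> = (1/4)[1*(5)*conj(1) + 1*(2 - I)*conj(1) + 1*(3)*conj(1) + 1*(2 + I)*conj(1)]
      = (1/4)[(5) + (2 - I) + (3) + (2 + I)] = 12/4 = 3
  <chi_rho, chi_1> = (1/4)[1*(5)*conj(1) + 1*(2 - I)*conj(I) + 1*(3)*conj(-1) + 1*(2 + I)*conj(-I)]
      = (1/4)[(5) + (-1 - 2*I) + (-3) + (-1 + 2*I)] = 0/4 = 0
  <chi_rho, chi_2> = (1/4)[1*(5)*conj(1) + 1*(2 - I)*conj(-1) + 1*(3)*conj(1) + 1*(2 + I)*conj(-1)]
      = (1/4)[(5) + (-2 + I) + (3) + (-2 - I)] = 4/4 = 1
  <chi_rho, chi_3> = (1/4)[1*(5)*conj(1) + 1*(2 - I)*conj(-I) + 1*(3)*conj(-1) + 1*(2 + I)*conj(I)]
      = (1/4)[(5) + (1 + 2*I) + (-3) + (1 - 2*I)] = 4/4 = 1
(Exp terms are combined using exp(i*s)*conj(exp(i*t)) = exp(i*(s-t)), and sums of them are collapsed using the identity that for every m > 1 the m distinct m-th roots of unity sum to 0, e.g. 1 + exp(2*I*pi/3) + exp(-2*I*pi/3) = 0.)
Dimension check: dim(rho) = sum (mult * dim) = 3*1 + 0*1 + 1*1 + 1*1 = 5 = chi_rho(e) = 5.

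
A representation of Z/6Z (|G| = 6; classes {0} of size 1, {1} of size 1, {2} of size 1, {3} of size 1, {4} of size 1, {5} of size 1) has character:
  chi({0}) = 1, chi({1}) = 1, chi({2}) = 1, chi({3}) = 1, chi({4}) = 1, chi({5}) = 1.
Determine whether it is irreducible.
Irreducible: <chi, chi> = 1.

Argument: <chi, chi> = (1/|G|) sum_C |C| * |chi(C)|^2 = (1/6)[1*|1|^2 + 1*|1|^2 + 1*|1|^2 + 1*|1|^2 + 1*|1|^2 + 1*|1|^2]
  = (1/6)[(1) + (1) + (1) + (1) + (1) + (1)] = 6/6 = 1.
(Exp terms are combined using exp(i*s)*conj(exp(i*t)) = exp(i*(s-t)), and sums of them are collapsed using the identity that for every m > 1 the m distinct m-th roots of unity sum to 0, e.g. 1 + exp(2*I*pi/3) + exp(-2*I*pi/3) = 0.)
A character is irreducible iff <chi, chi> = 1, so this representation is irreducible.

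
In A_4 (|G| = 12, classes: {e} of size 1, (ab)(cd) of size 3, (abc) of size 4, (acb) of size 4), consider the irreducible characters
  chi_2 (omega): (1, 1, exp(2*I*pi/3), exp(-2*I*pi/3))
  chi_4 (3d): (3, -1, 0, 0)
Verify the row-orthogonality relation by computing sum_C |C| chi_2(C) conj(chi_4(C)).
Sum = 0; so <chi_2, chi_4> = 0 (distinct irreducibles are orthogonal).

Working: Compute term by term over conjugacy classes (|C| * chi_2(C) * conj(chi_4(C))):
  1*(1)*conj(3) + 3*(1)*conj(-1) + 4*(exp(2*I*pi/3))*conj(0) + 4*(exp(-2*I*pi/3))*conj(0)
  = (3) + (-3) + (0) + (0)
  = 0.
(Exp terms are combined using exp(i*s)*conj(exp(i*t)) = exp(i*(s-t)), and sums of them are collapsed using the identity that for every m > 1 the m distinct m-th roots of unity sum to 0, e.g. 1 + exp(2*I*pi/3) + exp(-2*I*pi/3) = 0.)
Dividing by |G| = 12 gives 0/12 = 0, matching the row-orthogonality relation <chi_2, chi_4> = [chi_2 = chi_4].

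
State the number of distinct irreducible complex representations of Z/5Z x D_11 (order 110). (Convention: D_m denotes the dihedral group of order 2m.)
35

Why: The number of irreducible complex representations of a finite group equals its number of conjugacy classes. For a direct product, #classes(G x H) = #classes(G) * #classes(H). Z/5Z has 5 classes (abelian), D_11 has 7 classes, so 5 * 7 = 35, so Z/5Z x D_11 (order 110) has exactly 35 irreducible complex representations.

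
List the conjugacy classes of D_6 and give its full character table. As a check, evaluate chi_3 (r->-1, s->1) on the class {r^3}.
Conjugacy classes: {e} of size 1, {r^3} of size 1, {r^1, r^5} of size 2, {r^2, r^4} of size 2, {s, sr^2, ...} of size 3, {sr, sr^3, ...} of size 3.
Character table:
  irrep \ class              {e} (size 1)  {r^3} (size 1)  {r^1, r^5} (size 2)  {r^2, r^4} (size 2)  {s, sr^2, ...} (size 3)  {sr, sr^3, ...} (size 3)
  chi_1 (triv)               1             1               1                    1                    1                        1                       
  chi_2 (sign: r->1, s->-1)  1             1               1                    1                    -1                       -1                      
  chi_3 (r->-1, s->1)        1             -1              -1                   1                    1                        -1                      
  chi_4 (r->-1, s->-1)       1             -1              -1                   1                    -1                       1                       
  chi_5 (2d, j=1)            2             -2              1                    -1                   0                        0                       
  chi_6 (2d, j=2)            2             2               -1                   -1                   0                        0                       

Spot check: chi_3 (r->-1, s->1) on {r^3} = -1.

Argument: D_6 has order 2*6 = 12 with 6 conjugacy classes, hence 6 irreducibles. Sum of squared dims 1 + 1 + 1 + 1 + 4 + 4 = 12 = |G|. Linear characters come from the abelianisation; the 2-dimensional irreps have character r^k -> 2*cos(2*pi*j*k/6), reflections -> 0.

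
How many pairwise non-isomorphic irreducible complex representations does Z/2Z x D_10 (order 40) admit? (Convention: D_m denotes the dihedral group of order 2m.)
16

The number of irreducible complex representations of a finite group equals its number of conjugacy classes. For a direct product, #classes(G x H) = #classes(G) * #classes(H). Z/2Z has 2 classes (abelian), D_10 has 8 classes, so 2 * 8 = 16, so Z/2Z x D_10 (order 40) has exactly 16 irreducible complex representations.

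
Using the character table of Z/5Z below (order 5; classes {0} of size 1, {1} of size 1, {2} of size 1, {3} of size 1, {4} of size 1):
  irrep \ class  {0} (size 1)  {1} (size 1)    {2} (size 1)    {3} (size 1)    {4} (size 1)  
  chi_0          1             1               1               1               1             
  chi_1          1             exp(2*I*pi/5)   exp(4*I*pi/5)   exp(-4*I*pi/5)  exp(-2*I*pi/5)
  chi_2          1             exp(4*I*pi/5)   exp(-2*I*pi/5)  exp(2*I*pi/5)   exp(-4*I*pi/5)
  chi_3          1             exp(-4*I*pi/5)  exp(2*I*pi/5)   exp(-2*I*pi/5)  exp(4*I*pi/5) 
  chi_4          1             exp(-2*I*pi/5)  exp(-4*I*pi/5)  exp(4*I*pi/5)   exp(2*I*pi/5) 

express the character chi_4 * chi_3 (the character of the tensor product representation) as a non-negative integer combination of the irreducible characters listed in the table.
chi_4 tensor chi_3 = chi_2 (all other irreducibles have multiplicity 0).

Why: The character of a tensor product is the pointwise product (chi_4 * chi_3)(C) = chi_4(C) * chi_3(C):
  {0}: (1)*(1), {1}: (exp(-2*I*pi/5))*(exp(-4*I*pi/5)), {2}: (exp(-4*I*pi/5))*(exp(2*I*pi/5)), {3}: (exp(4*I*pi/5))*(exp(-2*I*pi/5)), {4}: (exp(2*I*pi/5))*(exp(4*I*pi/5))
so (chi_4 * chi_3) takes values
  {0} -> 1, {1} -> exp(4*I*pi/5), {2} -> exp(-2*I*pi/5), {3} -> exp(2*I*pi/5), {4} -> exp(-4*I*pi/5).
Now take the inner product of this character with each irreducible chi from the table, <chi_4*chi_3, chi> = (1/5) sum_C |C| (chi_4*chi_3)(C) conj(chi(C)):
  <chi_4*chi_3, chi_0> = (1/5)[1*(1)*conj(1) + 1*(exp(4*I*pi/5))*conj(1) + 1*(exp(-2*I*pi/5))*conj(1) + 1*(exp(2*I*pi/5))*conj(1) + 1*(exp(-4*I*pi/5))*conj(1)]
      = (1/5)[(1) + (exp(4*I*pi/5)) + (exp(-2*I*pi/5)) + (exp(2*I*pi/5)) + (exp(-4*I*pi/5))] = 0/5 = 0
  <chi_4*chi_3, chi_1> = (1/5)[1*(1)*conj(1) + 1*(exp(4*I*pi/5))*conj(exp(2*I*pi/5)) + 1*(exp(-2*I*pi/5))*conj(exp(4*I*pi/5)) + 1*(exp(2*I*pi/5))*conj(exp(-4*I*pi/5)) + 1*(exp(-4*I*pi/5))*conj(exp(-2*I*pi/5))]
      = (1/5)[(1) + (exp(2*I*pi/5)) + (exp(4*I*pi/5)) + (exp(-4*I*pi/5)) + (exp(-2*I*pi/5))] = 0/5 = 0
  <chi_4*chi_3, chi_2> = (1/5)[1*(1)*conj(1) + 1*(exp(4*I*pi/5))*conj(exp(4*I*pi/5)) + 1*(exp(-2*I*pi/5))*conj(exp(-2*I*pi/5)) + 1*(exp(2*I*pi/5))*conj(exp(2*I*pi/5)) + 1*(exp(-4*I*pi/5))*conj(exp(-4*I*pi/5))]
      = (1/5)[(1) + (1) + (1) + (1) + (1)] = 5/5 = 1
  <chi_4*chi_3, chi_3> = (1/5)[1*(1)*conj(1) + 1*(exp(4*I*pi/5))*conj(exp(-4*I*pi/5)) + 1*(exp(-2*I*pi/5))*conj(exp(2*I*pi/5)) + 1*(exp(2*I*pi/5))*conj(exp(-2*I*pi/5)) + 1*(exp(-4*I*pi/5))*conj(exp(4*I*pi/5))]
      = (1/5)[(1) + (exp(-2*I*pi/5)) + (exp(-4*I*pi/5)) + (exp(4*I*pi/5)) + (exp(2*I*pi/5))] = 0/5 = 0
  <chi_4*chi_3, chi_4> = (1/5)[1*(1)*conj(1) + 1*(exp(4*I*pi/5))*conj(exp(-2*I*pi/5)) + 1*(exp(-2*I*pi/5))*conj(exp(-4*I*pi/5)) + 1*(exp(2*I*pi/5))*conj(exp(4*I*pi/5)) + 1*(exp(-4*I*pi/5))*conj(exp(2*I*pi/5))]
      = (1/5)[(1) + (exp(-4*I*pi/5)) + (exp(2*I*pi/5)) + (exp(-2*I*pi/5)) + (exp(4*I*pi/5))] = 0/5 = 0
(Exp terms are combined using exp(i*s)*conj(exp(i*t)) = exp(i*(s-t)), and sums of them are collapsed using the identity that for every m > 1 the m distinct m-th roots of unity sum to 0, e.g. 1 + exp(2*I*pi/3) + exp(-2*I*pi/3) = 0.)
Hence the multiplicities are chi_2: 1. Dimension check: dim(chi_4)*dim(chi_3) = 1*1 = 1 and sum (mult * dim) = 1*1 = 1.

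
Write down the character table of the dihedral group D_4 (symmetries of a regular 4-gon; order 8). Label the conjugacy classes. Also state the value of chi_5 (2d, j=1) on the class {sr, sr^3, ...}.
Conjugacy classes: {e} of size 1, {r^2} of size 1, {r^1, r^3} of size 2, {s, sr^2, ...} of size 2, {sr, sr^3, ...} of size 2.
Character table:
  irrep \ class              {e} (size 1)  {r^2} (size 1)  {r^1, r^3} (size 2)  {s, sr^2, ...} (size 2)  {sr, sr^3, ...} (size 2)
  chi_1 (triv)               1             1               1                    1                        1                       
  chi_2 (sign: r->1, s->-1)  1             1               1                    -1                       -1                      
  chi_3 (r->-1, s->1)        1             1               -1                   1                        -1                      
  chi_4 (r->-1, s->-1)       1             1               -1                   -1                       1                       
  chi_5 (2d, j=1)            2             -2              0                    0                        0                       

Spot check: chi_5 (2d, j=1) on {sr, sr^3, ...} = 0.

Reasoning: D_4 has order 2*4 = 8 with 5 conjugacy classes, hence 5 irreducibles. Sum of squared dims 1 + 1 + 1 + 1 + 4 = 8 = |G|. Linear characters come from the abelianisation; the 2-dimensional irreps have character r^k -> 2*cos(2*pi*j*k/4), reflections -> 0.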